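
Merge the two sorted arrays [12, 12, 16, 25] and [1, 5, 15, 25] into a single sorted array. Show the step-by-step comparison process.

Merging process:

Compare 12 vs 1: take 1 from right. Merged: [1]
Compare 12 vs 5: take 5 from right. Merged: [1, 5]
Compare 12 vs 15: take 12 from left. Merged: [1, 5, 12]
Compare 12 vs 15: take 12 from left. Merged: [1, 5, 12, 12]
Compare 16 vs 15: take 15 from right. Merged: [1, 5, 12, 12, 15]
Compare 16 vs 25: take 16 from left. Merged: [1, 5, 12, 12, 15, 16]
Compare 25 vs 25: take 25 from left. Merged: [1, 5, 12, 12, 15, 16, 25]
Append remaining from right: [25]. Merged: [1, 5, 12, 12, 15, 16, 25, 25]

Final merged array: [1, 5, 12, 12, 15, 16, 25, 25]
Total comparisons: 7

The merged array is [1, 5, 12, 12, 15, 16, 25, 25], requiring 7 comparisons. The merge step runs in O(n) time where n is the total number of elements.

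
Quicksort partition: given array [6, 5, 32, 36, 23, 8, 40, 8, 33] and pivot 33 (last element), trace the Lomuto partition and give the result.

Lomuto partition with pivot = 33:

Initial array: [6, 5, 32, 36, 23, 8, 40, 8, 33]

arr[0]=6 <= 33: swap with position 0, array becomes [6, 5, 32, 36, 23, 8, 40, 8, 33]
arr[1]=5 <= 33: swap with position 1, array becomes [6, 5, 32, 36, 23, 8, 40, 8, 33]
arr[2]=32 <= 33: swap with position 2, array becomes [6, 5, 32, 36, 23, 8, 40, 8, 33]
arr[3]=36 > 33: no swap
arr[4]=23 <= 33: swap with position 3, array becomes [6, 5, 32, 23, 36, 8, 40, 8, 33]
arr[5]=8 <= 33: swap with position 4, array becomes [6, 5, 32, 23, 8, 36, 40, 8, 33]
arr[6]=40 > 33: no swap
arr[7]=8 <= 33: swap with position 5, array becomes [6, 5, 32, 23, 8, 8, 40, 36, 33]

Place pivot at position 6: [6, 5, 32, 23, 8, 8, 33, 36, 40]
Pivot position: 6

After partitioning with pivot 33, the array becomes [6, 5, 32, 23, 8, 8, 33, 36, 40]. The pivot is placed at index 6. All elements to the left of the pivot are <= 33, and all elements to the right are > 33.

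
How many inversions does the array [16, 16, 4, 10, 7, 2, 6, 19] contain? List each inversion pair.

Finding inversions in [16, 16, 4, 10, 7, 2, 6, 19]:

(0, 2): arr[0]=16 > arr[2]=4
(0, 3): arr[0]=16 > arr[3]=10
(0, 4): arr[0]=16 > arr[4]=7
(0, 5): arr[0]=16 > arr[5]=2
(0, 6): arr[0]=16 > arr[6]=6
(1, 2): arr[1]=16 > arr[2]=4
(1, 3): arr[1]=16 > arr[3]=10
(1, 4): arr[1]=16 > arr[4]=7
(1, 5): arr[1]=16 > arr[5]=2
(1, 6): arr[1]=16 > arr[6]=6
(2, 5): arr[2]=4 > arr[5]=2
(3, 4): arr[3]=10 > arr[4]=7
(3, 5): arr[3]=10 > arr[5]=2
(3, 6): arr[3]=10 > arr[6]=6
(4, 5): arr[4]=7 > arr[5]=2
(4, 6): arr[4]=7 > arr[6]=6

Total inversions: 16

The array has 16 inversion(s): (0,2), (0,3), (0,4), (0,5), (0,6), (1,2), (1,3), (1,4), (1,5), (1,6), (2,5), (3,4), (3,5), (3,6), (4,5), (4,6). Each pair (i,j) satisfies i < j and arr[i] > arr[j].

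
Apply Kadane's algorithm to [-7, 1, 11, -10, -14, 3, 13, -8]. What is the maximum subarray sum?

Using Kadane's algorithm on [-7, 1, 11, -10, -14, 3, 13, -8]:

Scanning through the array:
Position 1 (value 1): max_ending_here = 1, max_so_far = 1
Position 2 (value 11): max_ending_here = 12, max_so_far = 12
Position 3 (value -10): max_ending_here = 2, max_so_far = 12
Position 4 (value -14): max_ending_here = -12, max_so_far = 12
Position 5 (value 3): max_ending_here = 3, max_so_far = 12
Position 6 (value 13): max_ending_here = 16, max_so_far = 16
Position 7 (value -8): max_ending_here = 8, max_so_far = 16

Maximum subarray: [3, 13]
Maximum sum: 16

The maximum subarray is [3, 13] with sum 16. This subarray runs from index 5 to index 6.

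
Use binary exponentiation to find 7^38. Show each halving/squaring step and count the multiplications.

Computing 7^38 by squaring (build up from 7^1; each line after the first costs one multiplication):

7^1 = 7
7^2 = (7^1)^2 = 7^2 = 49
7^4 = (7^2)^2 = 49^2 = 2401
7^8 = (7^4)^2 = 2401^2 = 5764801
7^9 = 7 * 7^8 = 7 * 5764801 = 40353607
7^18 = (7^9)^2 = 40353607^2 = 1628413597910449
7^19 = 7 * 7^18 = 7 * 1628413597910449 = 11398895185373143
7^38 = (7^19)^2 = 11398895185373143^2 = 129934811447123020117172145698449

Result: 129934811447123020117172145698449
Multiplications needed: 7 (7 lines after 7^1)

7^38 = 129934811447123020117172145698449. Using exponentiation by squaring, this requires 7 multiplications. The key idea: if the exponent is even, square the half-power; if odd, multiply by the base once.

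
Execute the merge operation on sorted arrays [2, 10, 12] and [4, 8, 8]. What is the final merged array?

Merging process:

Compare 2 vs 4: take 2 from left. Merged: [2]
Compare 10 vs 4: take 4 from right. Merged: [2, 4]
Compare 10 vs 8: take 8 from right. Merged: [2, 4, 8]
Compare 10 vs 8: take 8 from right. Merged: [2, 4, 8, 8]
Append remaining from left: [10, 12]. Merged: [2, 4, 8, 8, 10, 12]

Final merged array: [2, 4, 8, 8, 10, 12]
Total comparisons: 4

The merged array is [2, 4, 8, 8, 10, 12], requiring 4 comparisons. The merge step runs in O(n) time where n is the total number of elements.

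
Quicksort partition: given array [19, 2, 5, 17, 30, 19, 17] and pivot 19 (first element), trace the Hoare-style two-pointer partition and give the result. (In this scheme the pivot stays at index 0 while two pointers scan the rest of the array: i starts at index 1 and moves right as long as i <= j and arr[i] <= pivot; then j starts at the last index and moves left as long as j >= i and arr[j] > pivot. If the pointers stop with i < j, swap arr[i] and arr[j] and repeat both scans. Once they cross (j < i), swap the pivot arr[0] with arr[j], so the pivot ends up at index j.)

Hoare-style two-pointer partition with pivot = 19:

Initial array: [19, 2, 5, 17, 30, 19, 17]

Pointers start at i = 1, j = 6.
i stops at index 4 (arr[4]=30 > 19), j stops at index 6 (arr[6]=17 <= 19): swap arr[4] and arr[6], array becomes [19, 2, 5, 17, 17, 19, 30]
i ends at 6, j ends at 5: the pointers have crossed (j < i), so scanning stops.

Swap pivot arr[0] with arr[5] to place pivot at position 5: [19, 2, 5, 17, 17, 19, 30]
Pivot position: 5

After partitioning with pivot 19, the array becomes [19, 2, 5, 17, 17, 19, 30]. The pivot is placed at index 5. All elements to the left of the pivot are <= 19, and all elements to the right are > 19.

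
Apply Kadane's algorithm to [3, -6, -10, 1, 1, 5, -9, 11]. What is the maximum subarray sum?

Using Kadane's algorithm on [3, -6, -10, 1, 1, 5, -9, 11]:

Scanning through the array:
Position 1 (value -6): max_ending_here = -3, max_so_far = 3
Position 2 (value -10): max_ending_here = -10, max_so_far = 3
Position 3 (value 1): max_ending_here = 1, max_so_far = 3
Position 4 (value 1): max_ending_here = 2, max_so_far = 3
Position 5 (value 5): max_ending_here = 7, max_so_far = 7
Position 6 (value -9): max_ending_here = -2, max_so_far = 7
Position 7 (value 11): max_ending_here = 11, max_so_far = 11

Maximum subarray: [11]
Maximum sum: 11

The maximum subarray is [11] with sum 11. This subarray runs from index 7 to index 7.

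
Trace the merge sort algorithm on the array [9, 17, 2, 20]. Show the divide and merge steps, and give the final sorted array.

Merge sort trace:

Split: [9, 17, 2, 20] -> [9, 17] and [2, 20]
  Split: [9, 17] -> [9] and [17]
  Merge: [9] + [17] -> [9, 17]
  Split: [2, 20] -> [2] and [20]
  Merge: [2] + [20] -> [2, 20]
Merge: [9, 17] + [2, 20] -> [2, 9, 17, 20]

Final sorted array: [2, 9, 17, 20]

The merge sort proceeds by recursively splitting the array and merging sorted halves.
After all merges, the sorted array is [2, 9, 17, 20].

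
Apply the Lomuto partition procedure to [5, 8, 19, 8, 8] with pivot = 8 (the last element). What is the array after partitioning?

Lomuto partition with pivot = 8:

Initial array: [5, 8, 19, 8, 8]

arr[0]=5 <= 8: swap with position 0, array becomes [5, 8, 19, 8, 8]
arr[1]=8 <= 8: swap with position 1, array becomes [5, 8, 19, 8, 8]
arr[2]=19 > 8: no swap
arr[3]=8 <= 8: swap with position 2, array becomes [5, 8, 8, 19, 8]

Place pivot at position 3: [5, 8, 8, 8, 19]
Pivot position: 3

After partitioning with pivot 8, the array becomes [5, 8, 8, 8, 19]. The pivot is placed at index 3. All elements to the left of the pivot are <= 8, and all elements to the right are > 8.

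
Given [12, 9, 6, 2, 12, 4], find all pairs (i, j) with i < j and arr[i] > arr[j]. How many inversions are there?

Finding inversions in [12, 9, 6, 2, 12, 4]:

(0, 1): arr[0]=12 > arr[1]=9
(0, 2): arr[0]=12 > arr[2]=6
(0, 3): arr[0]=12 > arr[3]=2
(0, 5): arr[0]=12 > arr[5]=4
(1, 2): arr[1]=9 > arr[2]=6
(1, 3): arr[1]=9 > arr[3]=2
(1, 5): arr[1]=9 > arr[5]=4
(2, 3): arr[2]=6 > arr[3]=2
(2, 5): arr[2]=6 > arr[5]=4
(4, 5): arr[4]=12 > arr[5]=4

Total inversions: 10

The array has 10 inversion(s): (0,1), (0,2), (0,3), (0,5), (1,2), (1,3), (1,5), (2,3), (2,5), (4,5). Each pair (i,j) satisfies i < j and arr[i] > arr[j].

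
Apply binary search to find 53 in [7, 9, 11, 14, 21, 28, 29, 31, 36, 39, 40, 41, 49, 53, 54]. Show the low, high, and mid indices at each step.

Binary search for 53 in [7, 9, 11, 14, 21, 28, 29, 31, 36, 39, 40, 41, 49, 53, 54]:

lo=0, hi=14, mid=7, arr[mid]=31 -> 31 < 53, search right half
lo=8, hi=14, mid=11, arr[mid]=41 -> 41 < 53, search right half
lo=12, hi=14, mid=13, arr[mid]=53 -> Found target at index 13!

Binary search finds 53 at index 13 after 3 comparisons. The search repeatedly halves the search space by comparing with the middle element.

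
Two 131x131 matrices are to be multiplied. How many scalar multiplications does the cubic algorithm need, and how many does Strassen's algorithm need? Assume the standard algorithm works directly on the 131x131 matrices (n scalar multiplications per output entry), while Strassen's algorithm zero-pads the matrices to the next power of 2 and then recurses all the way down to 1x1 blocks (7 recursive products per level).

Matrix multiplication for 131x131 matrices:

Strassen's algorithm requires power-of-2 dimensions. Pad 131x131 to 256x256 (next power of 2).

Standard algorithm: 131^3 = 2248091 multiplications
Strassen's algorithm: 7^(log2(256)) = 7^8 = 5764801 multiplications
Difference: 2248091 - 5764801 = -3516710 (Strassen uses MORE here due to padding overhead — for small or just-over-power-of-2 n, padding can outweigh the per-level savings)

Standard: 2248091 multiplications (131^3). Strassen: 5764801 multiplications (7^8, after padding to 256x256). Strassen reduces 8 recursive multiplications to 7 at each level.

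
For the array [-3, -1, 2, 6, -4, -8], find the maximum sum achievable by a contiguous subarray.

Using Kadane's algorithm on [-3, -1, 2, 6, -4, -8]:

Scanning through the array:
Position 1 (value -1): max_ending_here = -1, max_so_far = -1
Position 2 (value 2): max_ending_here = 2, max_so_far = 2
Position 3 (value 6): max_ending_here = 8, max_so_far = 8
Position 4 (value -4): max_ending_here = 4, max_so_far = 8
Position 5 (value -8): max_ending_here = -4, max_so_far = 8

Maximum subarray: [2, 6]
Maximum sum: 8

The maximum subarray is [2, 6] with sum 8. This subarray runs from index 2 to index 3.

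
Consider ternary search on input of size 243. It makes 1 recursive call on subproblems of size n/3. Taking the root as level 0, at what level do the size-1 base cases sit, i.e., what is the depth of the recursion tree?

For divide and conquer with division factor 3:

Problem sizes at each level:
Level 0: 243
Level 1: 81
Level 2: 27
Level 3: 9
Level 4: 3
Level 5: 1

The root is level 0 and the size-1 base case is level 5 (the tree spans levels 0 through 5, i.e. 6 levels counting the root), so the depth is the number of divisions: log_3(243) = 5

The recursion tree depth is log_3(243) = 5. At each level, the problem size is divided by 3, so it takes 5 divisions to reduce to a base case of size 1. The algorithm makes 1 recursive call at each level.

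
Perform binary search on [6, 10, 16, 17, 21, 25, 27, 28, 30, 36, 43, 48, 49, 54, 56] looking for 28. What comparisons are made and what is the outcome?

Binary search for 28 in [6, 10, 16, 17, 21, 25, 27, 28, 30, 36, 43, 48, 49, 54, 56]:

lo=0, hi=14, mid=7, arr[mid]=28 -> Found target at index 7!

Binary search finds 28 at index 7 after 1 comparisons. The search repeatedly halves the search space by comparing with the middle element.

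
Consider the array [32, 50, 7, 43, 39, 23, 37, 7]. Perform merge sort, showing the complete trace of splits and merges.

Merge sort trace:

Split: [32, 50, 7, 43, 39, 23, 37, 7] -> [32, 50, 7, 43] and [39, 23, 37, 7]
  Split: [32, 50, 7, 43] -> [32, 50] and [7, 43]
    Split: [32, 50] -> [32] and [50]
    Merge: [32] + [50] -> [32, 50]
    Split: [7, 43] -> [7] and [43]
    Merge: [7] + [43] -> [7, 43]
  Merge: [32, 50] + [7, 43] -> [7, 32, 43, 50]
  Split: [39, 23, 37, 7] -> [39, 23] and [37, 7]
    Split: [39, 23] -> [39] and [23]
    Merge: [39] + [23] -> [23, 39]
    Split: [37, 7] -> [37] and [7]
    Merge: [37] + [7] -> [7, 37]
  Merge: [23, 39] + [7, 37] -> [7, 23, 37, 39]
Merge: [7, 32, 43, 50] + [7, 23, 37, 39] -> [7, 7, 23, 32, 37, 39, 43, 50]

Final sorted array: [7, 7, 23, 32, 37, 39, 43, 50]

The merge sort proceeds by recursively splitting the array and merging sorted halves.
After all merges, the sorted array is [7, 7, 23, 32, 37, 39, 43, 50].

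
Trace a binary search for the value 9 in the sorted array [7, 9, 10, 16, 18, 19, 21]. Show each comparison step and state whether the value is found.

Binary search for 9 in [7, 9, 10, 16, 18, 19, 21]:

lo=0, hi=6, mid=3, arr[mid]=16 -> 16 > 9, search left half
lo=0, hi=2, mid=1, arr[mid]=9 -> Found target at index 1!

Binary search finds 9 at index 1 after 2 comparisons. The search repeatedly halves the search space by comparing with the middle element.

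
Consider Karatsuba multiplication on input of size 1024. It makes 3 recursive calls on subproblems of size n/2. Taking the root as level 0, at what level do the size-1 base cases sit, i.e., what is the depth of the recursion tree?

For divide and conquer with division factor 2:

Problem sizes at each level:
Level 0: 1024
Level 1: 512
Level 2: 256
Level 3: 128
Level 4: 64
Level 5: 32
Level 6: 16
Level 7: 8
Level 8: 4
Level 9: 2
Level 10: 1

The root is level 0 and the size-1 base case is level 10 (the tree spans levels 0 through 10, i.e. 11 levels counting the root), so the depth is the number of divisions: log_2(1024) = 10

The recursion tree depth is log_2(1024) = 10. At each level, the problem size is divided by 2, so it takes 10 divisions to reduce to a base case of size 1. The algorithm makes 3 recursive calls at each level.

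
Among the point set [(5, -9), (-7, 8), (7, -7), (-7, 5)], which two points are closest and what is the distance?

Computing all pairwise distances among 4 points:

d((5, -9), (-7, 8)) = 20.8087
d((5, -9), (7, -7)) = 2.8284 <-- minimum
d((5, -9), (-7, 5)) = 18.4391
d((-7, 8), (7, -7)) = 20.5183
d((-7, 8), (-7, 5)) = 3.0
d((7, -7), (-7, 5)) = 18.4391

Closest pair: (5, -9) and (7, -7) with distance 2.8284

The closest pair is (5, -9) and (7, -7) with Euclidean distance 2.8284. For 4 points, brute-force pairwise comparison is shown above. For large n, the divide-and-conquer algorithm (sort by x, recurse on halves, check the dividing strip) achieves O(n log n).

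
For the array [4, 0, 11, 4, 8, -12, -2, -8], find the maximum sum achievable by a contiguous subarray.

Using Kadane's algorithm on [4, 0, 11, 4, 8, -12, -2, -8]:

Scanning through the array:
Position 1 (value 0): max_ending_here = 4, max_so_far = 4
Position 2 (value 11): max_ending_here = 15, max_so_far = 15
Position 3 (value 4): max_ending_here = 19, max_so_far = 19
Position 4 (value 8): max_ending_here = 27, max_so_far = 27
Position 5 (value -12): max_ending_here = 15, max_so_far = 27
Position 6 (value -2): max_ending_here = 13, max_so_far = 27
Position 7 (value -8): max_ending_here = 5, max_so_far = 27

Maximum subarray: [4, 0, 11, 4, 8]
Maximum sum: 27

The maximum subarray is [4, 0, 11, 4, 8] with sum 27. This subarray runs from index 0 to index 4.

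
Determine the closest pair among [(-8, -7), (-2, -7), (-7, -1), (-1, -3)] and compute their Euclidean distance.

Computing all pairwise distances among 4 points:

d((-8, -7), (-2, -7)) = 6.0
d((-8, -7), (-7, -1)) = 6.0828
d((-8, -7), (-1, -3)) = 8.0623
d((-2, -7), (-7, -1)) = 7.8102
d((-2, -7), (-1, -3)) = 4.1231 <-- minimum
d((-7, -1), (-1, -3)) = 6.3246

Closest pair: (-2, -7) and (-1, -3) with distance 4.1231

The closest pair is (-2, -7) and (-1, -3) with Euclidean distance 4.1231. For 4 points, brute-force pairwise comparison is shown above. For large n, the divide-and-conquer algorithm (sort by x, recurse on halves, check the dividing strip) achieves O(n log n).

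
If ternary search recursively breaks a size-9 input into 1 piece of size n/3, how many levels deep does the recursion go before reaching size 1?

For divide and conquer with division factor 3:

Problem sizes at each level:
Level 0: 9
Level 1: 3
Level 2: 1

The root is level 0 and the size-1 base case is level 2 (the tree spans levels 0 through 2, i.e. 3 levels counting the root), so the depth is the number of divisions: log_3(9) = 2

The recursion tree depth is log_3(9) = 2. At each level, the problem size is divided by 3, so it takes 2 divisions to reduce to a base case of size 1. The algorithm makes 1 recursive call at each level.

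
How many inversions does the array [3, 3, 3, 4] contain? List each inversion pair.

Finding inversions in [3, 3, 3, 4]:


Total inversions: 0

The array has 0 inversions. It is already sorted.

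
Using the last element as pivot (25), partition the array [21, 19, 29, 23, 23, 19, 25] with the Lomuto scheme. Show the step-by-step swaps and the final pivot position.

Lomuto partition with pivot = 25:

Initial array: [21, 19, 29, 23, 23, 19, 25]

arr[0]=21 <= 25: swap with position 0, array becomes [21, 19, 29, 23, 23, 19, 25]
arr[1]=19 <= 25: swap with position 1, array becomes [21, 19, 29, 23, 23, 19, 25]
arr[2]=29 > 25: no swap
arr[3]=23 <= 25: swap with position 2, array becomes [21, 19, 23, 29, 23, 19, 25]
arr[4]=23 <= 25: swap with position 3, array becomes [21, 19, 23, 23, 29, 19, 25]
arr[5]=19 <= 25: swap with position 4, array becomes [21, 19, 23, 23, 19, 29, 25]

Place pivot at position 5: [21, 19, 23, 23, 19, 25, 29]
Pivot position: 5

After partitioning with pivot 25, the array becomes [21, 19, 23, 23, 19, 25, 29]. The pivot is placed at index 5. All elements to the left of the pivot are <= 25, and all elements to the right are > 25.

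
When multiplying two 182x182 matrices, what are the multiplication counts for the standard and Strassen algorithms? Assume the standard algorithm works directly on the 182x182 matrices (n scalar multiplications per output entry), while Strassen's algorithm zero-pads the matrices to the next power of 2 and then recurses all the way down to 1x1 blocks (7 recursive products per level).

Matrix multiplication for 182x182 matrices:

Strassen's algorithm requires power-of-2 dimensions. Pad 182x182 to 256x256 (next power of 2).

Standard algorithm: 182^3 = 6028568 multiplications
Strassen's algorithm: 7^(log2(256)) = 7^8 = 5764801 multiplications
Savings: 6028568 - 5764801 = 263767 multiplications

Standard: 6028568 multiplications (182^3). Strassen: 5764801 multiplications (7^8, after padding to 256x256). Strassen reduces 8 recursive multiplications to 7 at each level.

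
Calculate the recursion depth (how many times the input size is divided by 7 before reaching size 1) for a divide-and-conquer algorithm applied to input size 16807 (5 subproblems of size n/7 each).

For divide and conquer with division factor 7:

Problem sizes at each level:
Level 0: 16807
Level 1: 2401
Level 2: 343
Level 3: 49
Level 4: 7
Level 5: 1

The root is level 0 and the size-1 base case is level 5 (the tree spans levels 0 through 5, i.e. 6 levels counting the root), so the depth is the number of divisions: log_7(16807) = 5

The recursion tree depth is log_7(16807) = 5. At each level, the problem size is divided by 7, so it takes 5 divisions to reduce to a base case of size 1. The algorithm makes 5 recursive calls at each level.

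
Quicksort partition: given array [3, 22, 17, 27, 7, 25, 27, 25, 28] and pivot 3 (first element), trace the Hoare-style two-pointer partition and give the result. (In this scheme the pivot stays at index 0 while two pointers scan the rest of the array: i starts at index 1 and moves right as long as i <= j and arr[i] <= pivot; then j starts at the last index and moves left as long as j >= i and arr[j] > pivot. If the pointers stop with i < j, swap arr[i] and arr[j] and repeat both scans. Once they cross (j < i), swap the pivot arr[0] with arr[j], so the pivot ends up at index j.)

Hoare-style two-pointer partition with pivot = 3:

Initial array: [3, 22, 17, 27, 7, 25, 27, 25, 28]

Pointers start at i = 1, j = 8.
i ends at 1, j ends at 0: the pointers have crossed (j < i), so scanning stops.

j = 0, so swapping arr[0] with arr[j] leaves the pivot at position 0: [3, 22, 17, 27, 7, 25, 27, 25, 28]
Pivot position: 0

After partitioning with pivot 3, the array becomes [3, 22, 17, 27, 7, 25, 27, 25, 28]. The pivot is placed at index 0. All elements to the left of the pivot are <= 3, and all elements to the right are > 3.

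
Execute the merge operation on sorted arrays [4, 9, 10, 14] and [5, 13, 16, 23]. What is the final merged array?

Merging process:

Compare 4 vs 5: take 4 from left. Merged: [4]
Compare 9 vs 5: take 5 from right. Merged: [4, 5]
Compare 9 vs 13: take 9 from left. Merged: [4, 5, 9]
Compare 10 vs 13: take 10 from left. Merged: [4, 5, 9, 10]
Compare 14 vs 13: take 13 from right. Merged: [4, 5, 9, 10, 13]
Compare 14 vs 16: take 14 from left. Merged: [4, 5, 9, 10, 13, 14]
Append remaining from right: [16, 23]. Merged: [4, 5, 9, 10, 13, 14, 16, 23]

Final merged array: [4, 5, 9, 10, 13, 14, 16, 23]
Total comparisons: 6

The merged array is [4, 5, 9, 10, 13, 14, 16, 23], requiring 6 comparisons. The merge step runs in O(n) time where n is the total number of elements.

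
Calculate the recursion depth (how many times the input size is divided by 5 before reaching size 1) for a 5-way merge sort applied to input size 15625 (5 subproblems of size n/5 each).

For divide and conquer with division factor 5:

Problem sizes at each level:
Level 0: 15625
Level 1: 3125
Level 2: 625
Level 3: 125
Level 4: 25
Level 5: 5
Level 6: 1

The root is level 0 and the size-1 base case is level 6 (the tree spans levels 0 through 6, i.e. 7 levels counting the root), so the depth is the number of divisions: log_5(15625) = 6

The recursion tree depth is log_5(15625) = 6. At each level, the problem size is divided by 5, so it takes 6 divisions to reduce to a base case of size 1. The algorithm makes 5 recursive calls at each level.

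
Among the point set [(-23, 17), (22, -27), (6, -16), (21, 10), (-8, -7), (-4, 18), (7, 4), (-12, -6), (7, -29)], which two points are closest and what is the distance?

Computing all pairwise distances among 9 points:

d((-23, 17), (22, -27)) = 62.9365
d((-23, 17), (6, -16)) = 43.9318
d((-23, 17), (21, 10)) = 44.5533
d((-23, 17), (-8, -7)) = 28.3019
d((-23, 17), (-4, 18)) = 19.0263
d((-23, 17), (7, 4)) = 32.6956
d((-23, 17), (-12, -6)) = 25.4951
d((-23, 17), (7, -29)) = 54.9181
d((22, -27), (6, -16)) = 19.4165
d((22, -27), (21, 10)) = 37.0135
d((22, -27), (-8, -7)) = 36.0555
d((22, -27), (-4, 18)) = 51.9711
d((22, -27), (7, 4)) = 34.4384
d((22, -27), (-12, -6)) = 39.9625
d((22, -27), (7, -29)) = 15.1327
d((6, -16), (21, 10)) = 30.0167
d((6, -16), (-8, -7)) = 16.6433
d((6, -16), (-4, 18)) = 35.4401
d((6, -16), (7, 4)) = 20.025
d((6, -16), (-12, -6)) = 20.5913
d((6, -16), (7, -29)) = 13.0384
d((21, 10), (-8, -7)) = 33.6155
d((21, 10), (-4, 18)) = 26.2488
d((21, 10), (7, 4)) = 15.2315
d((21, 10), (-12, -6)) = 36.6742
d((21, 10), (7, -29)) = 41.4367
d((-8, -7), (-4, 18)) = 25.318
d((-8, -7), (7, 4)) = 18.6011
d((-8, -7), (-12, -6)) = 4.1231 <-- minimum
d((-8, -7), (7, -29)) = 26.6271
d((-4, 18), (7, 4)) = 17.8045
d((-4, 18), (-12, -6)) = 25.2982
d((-4, 18), (7, -29)) = 48.2701
d((7, 4), (-12, -6)) = 21.4709
d((7, 4), (7, -29)) = 33.0
d((-12, -6), (7, -29)) = 29.8329

Closest pair: (-8, -7) and (-12, -6) with distance 4.1231

The closest pair is (-8, -7) and (-12, -6) with Euclidean distance 4.1231. For 9 points, brute-force pairwise comparison is shown above. For large n, the divide-and-conquer algorithm (sort by x, recurse on halves, check the dividing strip) achieves O(n log n).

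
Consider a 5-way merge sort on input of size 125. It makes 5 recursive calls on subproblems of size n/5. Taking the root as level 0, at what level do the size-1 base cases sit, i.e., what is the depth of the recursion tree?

For divide and conquer with division factor 5:

Problem sizes at each level:
Level 0: 125
Level 1: 25
Level 2: 5
Level 3: 1

The root is level 0 and the size-1 base case is level 3 (the tree spans levels 0 through 3, i.e. 4 levels counting the root), so the depth is the number of divisions: log_5(125) = 3

The recursion tree depth is log_5(125) = 3. At each level, the problem size is divided by 5, so it takes 3 divisions to reduce to a base case of size 1. The algorithm makes 5 recursive calls at each level.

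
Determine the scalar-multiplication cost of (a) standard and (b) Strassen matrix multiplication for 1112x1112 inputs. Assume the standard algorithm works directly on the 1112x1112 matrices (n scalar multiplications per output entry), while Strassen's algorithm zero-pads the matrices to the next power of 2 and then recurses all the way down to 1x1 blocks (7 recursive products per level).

Matrix multiplication for 1112x1112 matrices:

Strassen's algorithm requires power-of-2 dimensions. Pad 1112x1112 to 2048x2048 (next power of 2).

Standard algorithm: 1112^3 = 1375036928 multiplications
Strassen's algorithm: 7^(log2(2048)) = 7^11 = 1977326743 multiplications
Difference: 1375036928 - 1977326743 = -602289815 (Strassen uses MORE here due to padding overhead — for small or just-over-power-of-2 n, padding can outweigh the per-level savings)

Standard: 1375036928 multiplications (1112^3). Strassen: 1977326743 multiplications (7^11, after padding to 2048x2048). Strassen reduces 8 recursive multiplications to 7 at each level.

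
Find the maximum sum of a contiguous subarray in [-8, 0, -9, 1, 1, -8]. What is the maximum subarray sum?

Using Kadane's algorithm on [-8, 0, -9, 1, 1, -8]:

Scanning through the array:
Position 1 (value 0): max_ending_here = 0, max_so_far = 0
Position 2 (value -9): max_ending_here = -9, max_so_far = 0
Position 3 (value 1): max_ending_here = 1, max_so_far = 1
Position 4 (value 1): max_ending_here = 2, max_so_far = 2
Position 5 (value -8): max_ending_here = -6, max_so_far = 2

Maximum subarray: [1, 1]
Maximum sum: 2

The maximum subarray is [1, 1] with sum 2. This subarray runs from index 3 to index 4.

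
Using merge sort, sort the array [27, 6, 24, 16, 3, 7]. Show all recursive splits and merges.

Merge sort trace:

Split: [27, 6, 24, 16, 3, 7] -> [27, 6, 24] and [16, 3, 7]
  Split: [27, 6, 24] -> [27] and [6, 24]
    Split: [6, 24] -> [6] and [24]
    Merge: [6] + [24] -> [6, 24]
  Merge: [27] + [6, 24] -> [6, 24, 27]
  Split: [16, 3, 7] -> [16] and [3, 7]
    Split: [3, 7] -> [3] and [7]
    Merge: [3] + [7] -> [3, 7]
  Merge: [16] + [3, 7] -> [3, 7, 16]
Merge: [6, 24, 27] + [3, 7, 16] -> [3, 6, 7, 16, 24, 27]

Final sorted array: [3, 6, 7, 16, 24, 27]

The merge sort proceeds by recursively splitting the array and merging sorted halves.
After all merges, the sorted array is [3, 6, 7, 16, 24, 27].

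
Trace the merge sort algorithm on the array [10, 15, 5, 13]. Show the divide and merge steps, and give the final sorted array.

Merge sort trace:

Split: [10, 15, 5, 13] -> [10, 15] and [5, 13]
  Split: [10, 15] -> [10] and [15]
  Merge: [10] + [15] -> [10, 15]
  Split: [5, 13] -> [5] and [13]
  Merge: [5] + [13] -> [5, 13]
Merge: [10, 15] + [5, 13] -> [5, 10, 13, 15]

Final sorted array: [5, 10, 13, 15]

The merge sort proceeds by recursively splitting the array and merging sorted halves.
After all merges, the sorted array is [5, 10, 13, 15].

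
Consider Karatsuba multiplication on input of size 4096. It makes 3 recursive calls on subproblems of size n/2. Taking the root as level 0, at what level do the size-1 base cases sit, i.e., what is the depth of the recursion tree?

For divide and conquer with division factor 2:

Problem sizes at each level:
Level 0: 4096
Level 1: 2048
Level 2: 1024
Level 3: 512
Level 4: 256
Level 5: 128
Level 6: 64
Level 7: 32
Level 8: 16
Level 9: 8
Level 10: 4
Level 11: 2
Level 12: 1

The root is level 0 and the size-1 base case is level 12 (the tree spans levels 0 through 12, i.e. 13 levels counting the root), so the depth is the number of divisions: log_2(4096) = 12

The recursion tree depth is log_2(4096) = 12. At each level, the problem size is divided by 2, so it takes 12 divisions to reduce to a base case of size 1. The algorithm makes 3 recursive calls at each level.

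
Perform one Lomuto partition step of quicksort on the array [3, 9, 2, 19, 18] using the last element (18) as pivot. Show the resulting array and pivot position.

Lomuto partition with pivot = 18:

Initial array: [3, 9, 2, 19, 18]

arr[0]=3 <= 18: swap with position 0, array becomes [3, 9, 2, 19, 18]
arr[1]=9 <= 18: swap with position 1, array becomes [3, 9, 2, 19, 18]
arr[2]=2 <= 18: swap with position 2, array becomes [3, 9, 2, 19, 18]
arr[3]=19 > 18: no swap

Place pivot at position 3: [3, 9, 2, 18, 19]
Pivot position: 3

After partitioning with pivot 18, the array becomes [3, 9, 2, 18, 19]. The pivot is placed at index 3. All elements to the left of the pivot are <= 18, and all elements to the right are > 18.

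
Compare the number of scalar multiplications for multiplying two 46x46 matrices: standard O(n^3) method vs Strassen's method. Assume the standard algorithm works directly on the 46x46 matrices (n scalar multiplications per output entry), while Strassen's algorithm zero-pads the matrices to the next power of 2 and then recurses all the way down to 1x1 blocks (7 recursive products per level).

Matrix multiplication for 46x46 matrices:

Strassen's algorithm requires power-of-2 dimensions. Pad 46x46 to 64x64 (next power of 2).

Standard algorithm: 46^3 = 97336 multiplications
Strassen's algorithm: 7^(log2(64)) = 7^6 = 117649 multiplications
Difference: 97336 - 117649 = -20313 (Strassen uses MORE here due to padding overhead — for small or just-over-power-of-2 n, padding can outweigh the per-level savings)

Standard: 97336 multiplications (46^3). Strassen: 117649 multiplications (7^6, after padding to 64x64). Strassen reduces 8 recursive multiplications to 7 at each level.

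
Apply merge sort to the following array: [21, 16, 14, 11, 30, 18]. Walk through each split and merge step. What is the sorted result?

Merge sort trace:

Split: [21, 16, 14, 11, 30, 18] -> [21, 16, 14] and [11, 30, 18]
  Split: [21, 16, 14] -> [21] and [16, 14]
    Split: [16, 14] -> [16] and [14]
    Merge: [16] + [14] -> [14, 16]
  Merge: [21] + [14, 16] -> [14, 16, 21]
  Split: [11, 30, 18] -> [11] and [30, 18]
    Split: [30, 18] -> [30] and [18]
    Merge: [30] + [18] -> [18, 30]
  Merge: [11] + [18, 30] -> [11, 18, 30]
Merge: [14, 16, 21] + [11, 18, 30] -> [11, 14, 16, 18, 21, 30]

Final sorted array: [11, 14, 16, 18, 21, 30]

The merge sort proceeds by recursively splitting the array and merging sorted halves.
After all merges, the sorted array is [11, 14, 16, 18, 21, 30].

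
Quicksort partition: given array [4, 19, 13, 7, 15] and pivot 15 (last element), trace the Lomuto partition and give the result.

Lomuto partition with pivot = 15:

Initial array: [4, 19, 13, 7, 15]

arr[0]=4 <= 15: swap with position 0, array becomes [4, 19, 13, 7, 15]
arr[1]=19 > 15: no swap
arr[2]=13 <= 15: swap with position 1, array becomes [4, 13, 19, 7, 15]
arr[3]=7 <= 15: swap with position 2, array becomes [4, 13, 7, 19, 15]

Place pivot at position 3: [4, 13, 7, 15, 19]
Pivot position: 3

After partitioning with pivot 15, the array becomes [4, 13, 7, 15, 19]. The pivot is placed at index 3. All elements to the left of the pivot are <= 15, and all elements to the right are > 15.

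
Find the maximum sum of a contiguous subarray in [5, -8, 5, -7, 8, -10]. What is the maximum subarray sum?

Using Kadane's algorithm on [5, -8, 5, -7, 8, -10]:

Scanning through the array:
Position 1 (value -8): max_ending_here = -3, max_so_far = 5
Position 2 (value 5): max_ending_here = 5, max_so_far = 5
Position 3 (value -7): max_ending_here = -2, max_so_far = 5
Position 4 (value 8): max_ending_here = 8, max_so_far = 8
Position 5 (value -10): max_ending_here = -2, max_so_far = 8

Maximum subarray: [8]
Maximum sum: 8

The maximum subarray is [8] with sum 8. This subarray runs from index 4 to index 4.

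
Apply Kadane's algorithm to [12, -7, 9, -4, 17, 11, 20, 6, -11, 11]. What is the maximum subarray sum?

Using Kadane's algorithm on [12, -7, 9, -4, 17, 11, 20, 6, -11, 11]:

Scanning through the array:
Position 1 (value -7): max_ending_here = 5, max_so_far = 12
Position 2 (value 9): max_ending_here = 14, max_so_far = 14
Position 3 (value -4): max_ending_here = 10, max_so_far = 14
Position 4 (value 17): max_ending_here = 27, max_so_far = 27
Position 5 (value 11): max_ending_here = 38, max_so_far = 38
Position 6 (value 20): max_ending_here = 58, max_so_far = 58
Position 7 (value 6): max_ending_here = 64, max_so_far = 64
Position 8 (value -11): max_ending_here = 53, max_so_far = 64
Position 9 (value 11): max_ending_here = 64, max_so_far = 64

Maximum subarray: [12, -7, 9, -4, 17, 11, 20, 6]
Maximum sum: 64

The maximum subarray is [12, -7, 9, -4, 17, 11, 20, 6] with sum 64. This subarray runs from index 0 to index 7.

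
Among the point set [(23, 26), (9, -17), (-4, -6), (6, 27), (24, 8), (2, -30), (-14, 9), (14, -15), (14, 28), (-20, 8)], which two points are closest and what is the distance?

Computing all pairwise distances among 10 points:

d((23, 26), (9, -17)) = 45.2217
d((23, 26), (-4, -6)) = 41.8688
d((23, 26), (6, 27)) = 17.0294
d((23, 26), (24, 8)) = 18.0278
d((23, 26), (2, -30)) = 59.808
d((23, 26), (-14, 9)) = 40.7185
d((23, 26), (14, -15)) = 41.9762
d((23, 26), (14, 28)) = 9.2195
d((23, 26), (-20, 8)) = 46.6154
d((9, -17), (-4, -6)) = 17.0294
d((9, -17), (6, 27)) = 44.1022
d((9, -17), (24, 8)) = 29.1548
d((9, -17), (2, -30)) = 14.7648
d((9, -17), (-14, 9)) = 34.7131
d((9, -17), (14, -15)) = 5.3852 <-- minimum
d((9, -17), (14, 28)) = 45.2769
d((9, -17), (-20, 8)) = 38.2884
d((-4, -6), (6, 27)) = 34.4819
d((-4, -6), (24, 8)) = 31.305
d((-4, -6), (2, -30)) = 24.7386
d((-4, -6), (-14, 9)) = 18.0278
d((-4, -6), (14, -15)) = 20.1246
d((-4, -6), (14, 28)) = 38.4708
d((-4, -6), (-20, 8)) = 21.2603
d((6, 27), (24, 8)) = 26.1725
d((6, 27), (2, -30)) = 57.1402
d((6, 27), (-14, 9)) = 26.9072
d((6, 27), (14, -15)) = 42.7551
d((6, 27), (14, 28)) = 8.0623
d((6, 27), (-20, 8)) = 32.2025
d((24, 8), (2, -30)) = 43.909
d((24, 8), (-14, 9)) = 38.0132
d((24, 8), (14, -15)) = 25.0799
d((24, 8), (14, 28)) = 22.3607
d((24, 8), (-20, 8)) = 44.0
d((2, -30), (-14, 9)) = 42.1545
d((2, -30), (14, -15)) = 19.2094
d((2, -30), (14, 28)) = 59.2284
d((2, -30), (-20, 8)) = 43.909
d((-14, 9), (14, -15)) = 36.8782
d((-14, 9), (14, 28)) = 33.8378
d((-14, 9), (-20, 8)) = 6.0828
d((14, -15), (14, 28)) = 43.0
d((14, -15), (-20, 8)) = 41.0488
d((14, 28), (-20, 8)) = 39.4462

Closest pair: (9, -17) and (14, -15) with distance 5.3852

The closest pair is (9, -17) and (14, -15) with Euclidean distance 5.3852. For 10 points, brute-force pairwise comparison is shown above. For large n, the divide-and-conquer algorithm (sort by x, recurse on halves, check the dividing strip) achieves O(n log n).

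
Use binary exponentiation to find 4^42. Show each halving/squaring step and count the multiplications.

Computing 4^42 by squaring (build up from 4^1; each line after the first costs one multiplication):

4^1 = 4
4^2 = (4^1)^2 = 4^2 = 16
4^4 = (4^2)^2 = 16^2 = 256
4^5 = 4 * 4^4 = 4 * 256 = 1024
4^10 = (4^5)^2 = 1024^2 = 1048576
4^20 = (4^10)^2 = 1048576^2 = 1099511627776
4^21 = 4 * 4^20 = 4 * 1099511627776 = 4398046511104
4^42 = (4^21)^2 = 4398046511104^2 = 19342813113834066795298816

Result: 19342813113834066795298816
Multiplications needed: 7 (7 lines after 4^1)

4^42 = 19342813113834066795298816. Using exponentiation by squaring, this requires 7 multiplications. The key idea: if the exponent is even, square the half-power; if odd, multiply by the base once.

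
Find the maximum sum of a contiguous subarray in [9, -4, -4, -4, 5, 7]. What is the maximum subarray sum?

Using Kadane's algorithm on [9, -4, -4, -4, 5, 7]:

Scanning through the array:
Position 1 (value -4): max_ending_here = 5, max_so_far = 9
Position 2 (value -4): max_ending_here = 1, max_so_far = 9
Position 3 (value -4): max_ending_here = -3, max_so_far = 9
Position 4 (value 5): max_ending_here = 5, max_so_far = 9
Position 5 (value 7): max_ending_here = 12, max_so_far = 12

Maximum subarray: [5, 7]
Maximum sum: 12

The maximum subarray is [5, 7] with sum 12. This subarray runs from index 4 to index 5.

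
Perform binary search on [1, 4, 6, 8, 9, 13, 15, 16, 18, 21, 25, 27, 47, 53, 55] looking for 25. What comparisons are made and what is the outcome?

Binary search for 25 in [1, 4, 6, 8, 9, 13, 15, 16, 18, 21, 25, 27, 47, 53, 55]:

lo=0, hi=14, mid=7, arr[mid]=16 -> 16 < 25, search right half
lo=8, hi=14, mid=11, arr[mid]=27 -> 27 > 25, search left half
lo=8, hi=10, mid=9, arr[mid]=21 -> 21 < 25, search right half
lo=10, hi=10, mid=10, arr[mid]=25 -> Found target at index 10!

Binary search finds 25 at index 10 after 4 comparisons. The search repeatedly halves the search space by comparing with the middle element.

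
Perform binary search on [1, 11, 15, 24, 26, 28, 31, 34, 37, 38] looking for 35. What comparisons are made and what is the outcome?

Binary search for 35 in [1, 11, 15, 24, 26, 28, 31, 34, 37, 38]:

lo=0, hi=9, mid=4, arr[mid]=26 -> 26 < 35, search right half
lo=5, hi=9, mid=7, arr[mid]=34 -> 34 < 35, search right half
lo=8, hi=9, mid=8, arr[mid]=37 -> 37 > 35, search left half
lo=8 > hi=7, target 35 not found

Binary search determines that 35 is not in the array after 3 comparisons. The search space was exhausted without finding the target.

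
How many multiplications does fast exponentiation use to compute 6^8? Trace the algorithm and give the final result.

Computing 6^8 by squaring (build up from 6^1; each line after the first costs one multiplication):

6^1 = 6
6^2 = (6^1)^2 = 6^2 = 36
6^4 = (6^2)^2 = 36^2 = 1296
6^8 = (6^4)^2 = 1296^2 = 1679616

Result: 1679616
Multiplications needed: 3 (3 lines after 6^1)

6^8 = 1679616. Using exponentiation by squaring, this requires 3 multiplications. The key idea: if the exponent is even, square the half-power; if odd, multiply by the base once.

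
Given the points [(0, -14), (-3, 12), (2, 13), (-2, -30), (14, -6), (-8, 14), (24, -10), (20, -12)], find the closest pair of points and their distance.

Computing all pairwise distances among 8 points:

d((0, -14), (-3, 12)) = 26.1725
d((0, -14), (2, 13)) = 27.074
d((0, -14), (-2, -30)) = 16.1245
d((0, -14), (14, -6)) = 16.1245
d((0, -14), (-8, 14)) = 29.1204
d((0, -14), (24, -10)) = 24.3311
d((0, -14), (20, -12)) = 20.0998
d((-3, 12), (2, 13)) = 5.099
d((-3, 12), (-2, -30)) = 42.0119
d((-3, 12), (14, -6)) = 24.7588
d((-3, 12), (-8, 14)) = 5.3852
d((-3, 12), (24, -10)) = 34.8281
d((-3, 12), (20, -12)) = 33.2415
d((2, 13), (-2, -30)) = 43.1856
d((2, 13), (14, -6)) = 22.4722
d((2, 13), (-8, 14)) = 10.0499
d((2, 13), (24, -10)) = 31.8277
d((2, 13), (20, -12)) = 30.8058
d((-2, -30), (14, -6)) = 28.8444
d((-2, -30), (-8, 14)) = 44.4072
d((-2, -30), (24, -10)) = 32.8024
d((-2, -30), (20, -12)) = 28.4253
d((14, -6), (-8, 14)) = 29.7321
d((14, -6), (24, -10)) = 10.7703
d((14, -6), (20, -12)) = 8.4853
d((-8, 14), (24, -10)) = 40.0
d((-8, 14), (20, -12)) = 38.2099
d((24, -10), (20, -12)) = 4.4721 <-- minimum

Closest pair: (24, -10) and (20, -12) with distance 4.4721

The closest pair is (24, -10) and (20, -12) with Euclidean distance 4.4721. For 8 points, brute-force pairwise comparison is shown above. For large n, the divide-and-conquer algorithm (sort by x, recurse on halves, check the dividing strip) achieves O(n log n).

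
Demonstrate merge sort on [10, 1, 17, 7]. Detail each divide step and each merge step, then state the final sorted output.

Merge sort trace:

Split: [10, 1, 17, 7] -> [10, 1] and [17, 7]
  Split: [10, 1] -> [10] and [1]
  Merge: [10] + [1] -> [1, 10]
  Split: [17, 7] -> [17] and [7]
  Merge: [17] + [7] -> [7, 17]
Merge: [1, 10] + [7, 17] -> [1, 7, 10, 17]

Final sorted array: [1, 7, 10, 17]

The merge sort proceeds by recursively splitting the array and merging sorted halves.
After all merges, the sorted array is [1, 7, 10, 17].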